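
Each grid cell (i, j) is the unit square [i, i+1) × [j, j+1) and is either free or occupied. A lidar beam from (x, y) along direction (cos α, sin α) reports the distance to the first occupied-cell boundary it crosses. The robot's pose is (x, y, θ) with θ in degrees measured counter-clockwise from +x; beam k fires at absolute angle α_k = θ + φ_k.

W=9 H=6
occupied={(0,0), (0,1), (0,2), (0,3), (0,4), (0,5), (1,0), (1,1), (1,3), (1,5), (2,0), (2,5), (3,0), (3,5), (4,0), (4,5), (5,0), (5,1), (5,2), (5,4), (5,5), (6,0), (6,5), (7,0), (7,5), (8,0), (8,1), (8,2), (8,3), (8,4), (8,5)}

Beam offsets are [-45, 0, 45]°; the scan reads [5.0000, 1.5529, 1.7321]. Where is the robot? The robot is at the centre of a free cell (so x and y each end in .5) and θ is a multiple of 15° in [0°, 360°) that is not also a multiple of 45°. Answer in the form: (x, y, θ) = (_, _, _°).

The pose lattice has 23·16 = 368 candidates. Test each by forward raycasting.
  (6.5, 4.5, 195°): beam 1 = 0.5774 ≠ 5.0000 ✗
  (2.5, 4.5, 210°): beam 1 = 1.5529 ≠ 5.0000 ✗
  (2.5, 3.5, 195°): beam 1 = 0.5774 ≠ 5.0000 ✗
  (3.5, 2.5, 75°): beam 2 = 2.5882 ≠ 1.5529 ✗
  …
  (7.5, 2.5, 195°): r_1=5.0000, r_2=1.5529, r_3=1.7321 — all match ✓
Unique over the lattice → pose = (7.5, 2.5, 195°).

(x, y, θ) = (7.5, 2.5, 195°)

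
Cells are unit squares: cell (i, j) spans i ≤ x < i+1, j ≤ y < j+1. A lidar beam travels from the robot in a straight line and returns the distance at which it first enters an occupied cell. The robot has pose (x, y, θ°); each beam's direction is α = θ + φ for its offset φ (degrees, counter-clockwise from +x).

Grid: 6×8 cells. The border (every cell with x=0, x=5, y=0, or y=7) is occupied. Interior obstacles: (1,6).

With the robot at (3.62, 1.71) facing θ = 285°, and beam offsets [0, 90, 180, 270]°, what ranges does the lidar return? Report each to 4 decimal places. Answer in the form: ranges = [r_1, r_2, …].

ranges = [0.7350, 1.4287, 5.4766, 2.7124]

beam 1: φ=0°, α=285°
  dir = (cos 285°, sin 285°) = (0.2588, -0.9659); from cell (3,1)
  next x-line at t=1.4682, next y-line at t=0.7350; Δt_x=3.8637, Δt_y=1.0353
    y: enter (3,0) at t=0.7350 ← occupied
  → r_1 = 0.7350
beam 2: φ=90°, α=15°
  dir = (cos 15°, sin 15°) = (0.9659, 0.2588); from cell (3,1)
  next x-line at t=0.3934, next y-line at t=1.1205; Δt_x=1.0353, Δt_y=3.8637
    x: enter (4,1) at t=0.3934
    y: enter (4,2) at t=1.1205
    x: enter (5,2) at t=1.4287 ← occupied
  → r_2 = 1.4287
beam 3: φ=180°, α=105°
  dir = (cos 105°, sin 105°) = (-0.2588, 0.9659); from cell (3,1)
  next x-line at t=2.3955, next y-line at t=0.3002; Δt_x=3.8637, Δt_y=1.0353
    y: enter (3,2) at t=0.3002
    y: enter (3,3) at t=1.3355
    y: enter (3,4) at t=2.3708
    x: enter (2,4) at t=2.3955
    y: enter (2,5) at t=3.4061
    y: enter (2,6) at t=4.4413
    y: enter (2,7) at t=5.4766 ← occupied
  → r_3 = 5.4766
beam 4: φ=270°, α=195°
  dir = (cos 195°, sin 195°) = (-0.9659, -0.2588); from cell (3,1)
  next x-line at t=0.6419, next y-line at t=2.7432; Δt_x=1.0353, Δt_y=3.8637
    x: enter (2,1) at t=0.6419
    x: enter (1,1) at t=1.6771
    x: enter (0,1) at t=2.7124 ← occupied
  → r_4 = 2.7124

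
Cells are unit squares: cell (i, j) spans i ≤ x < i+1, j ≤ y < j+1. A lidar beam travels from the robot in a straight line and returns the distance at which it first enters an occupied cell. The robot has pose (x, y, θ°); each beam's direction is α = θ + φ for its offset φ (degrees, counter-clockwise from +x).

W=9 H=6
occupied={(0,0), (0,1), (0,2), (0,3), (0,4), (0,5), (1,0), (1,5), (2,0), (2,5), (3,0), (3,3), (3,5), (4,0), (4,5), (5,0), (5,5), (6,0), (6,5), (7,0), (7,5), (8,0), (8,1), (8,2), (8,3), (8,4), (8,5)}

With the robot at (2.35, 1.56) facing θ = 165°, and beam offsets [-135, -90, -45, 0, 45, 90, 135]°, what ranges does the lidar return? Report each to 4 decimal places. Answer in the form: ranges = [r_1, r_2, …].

ranges = [6.5241, 2.5114, 2.7000, 1.3976, 1.1200, 0.5798, 0.6466]

beam 1: φ=-135°, α=30°
  cosα=0.8660 sinα=0.5000 | (2,1) | tMaxX 0.7506 tMaxY 0.8800 | tΔX 1.1547 tΔY 2.0000
    t=0.7506 [x] (3,1)
    t=0.8800 [y] (3,2)
    t=1.9053 [x] (4,2)
    t=2.8800 [y] (4,3)
    t=3.0600 [x] (5,3)
    t=4.2147 [x] (6,3)
    t=4.8800 [y] (6,4)
    t=5.3694 [x] (7,4)
    t=6.5241 [x] (8,4) — stop
  → r_1 = 6.5241
beam 2: φ=-90°, α=75°
  cosα=0.2588 sinα=0.9659 | (2,1) | tMaxX 2.5114 tMaxY 0.4555 | tΔX 3.8637 tΔY 1.0353
    t=0.4555 [y] (2,2)
    t=1.4908 [y] (2,3)
    t=2.5114 [x] (3,3) — stop
  → r_2 = 2.5114
beam 3: φ=-45°, α=120°
  cosα=-0.5000 sinα=0.8660 | (2,1) | tMaxX 0.7000 tMaxY 0.5081 | tΔX 2.0000 tΔY 1.1547
    t=0.5081 [y] (2,2)
    t=0.7000 [x] (1,2)
    t=1.6628 [y] (1,3)
    t=2.7000 [x] (0,3) — stop
  → r_3 = 2.7000
beam 4: φ=0°, α=165°
  cosα=-0.9659 sinα=0.2588 | (2,1) | tMaxX 0.3623 tMaxY 1.7000 | tΔX 1.0353 tΔY 3.8637
    t=0.3623 [x] (1,1)
    t=1.3976 [x] (0,1) — stop
  → r_4 = 1.3976
beam 5: φ=45°, α=210°
  cosα=-0.8660 sinα=-0.5000 | (2,1) | tMaxX 0.4041 tMaxY 1.1200 | tΔX 1.1547 tΔY 2.0000
    t=0.4041 [x] (1,1)
    t=1.1200 [y] (1,0) — stop
  → r_5 = 1.1200
beam 6: φ=90°, α=255°
  cosα=-0.2588 sinα=-0.9659 | (2,1) | tMaxX 1.3523 tMaxY 0.5798 | tΔX 3.8637 tΔY 1.0353
    t=0.5798 [y] (2,0) — stop
  → r_6 = 0.5798
beam 7: φ=135°, α=300°
  cosα=0.5000 sinα=-0.8660 | (2,1) | tMaxX 1.3000 tMaxY 0.6466 | tΔX 2.0000 tΔY 1.1547
    t=0.6466 [y] (2,0) — stop
  → r_7 = 0.6466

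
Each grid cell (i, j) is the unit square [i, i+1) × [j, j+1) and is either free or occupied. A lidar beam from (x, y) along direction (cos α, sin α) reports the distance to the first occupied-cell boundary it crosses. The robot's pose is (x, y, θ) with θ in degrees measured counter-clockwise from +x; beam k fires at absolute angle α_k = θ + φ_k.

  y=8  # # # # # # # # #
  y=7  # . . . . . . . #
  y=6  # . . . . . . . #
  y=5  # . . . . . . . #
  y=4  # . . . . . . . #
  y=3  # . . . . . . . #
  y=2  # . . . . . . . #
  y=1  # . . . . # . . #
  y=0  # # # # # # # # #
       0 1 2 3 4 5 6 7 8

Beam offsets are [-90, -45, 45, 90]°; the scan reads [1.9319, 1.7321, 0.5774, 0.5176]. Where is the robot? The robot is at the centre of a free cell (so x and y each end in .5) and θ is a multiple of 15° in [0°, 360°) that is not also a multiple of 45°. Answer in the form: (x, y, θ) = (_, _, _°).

Candidates: 48 free-cell centres × 16 headings = 768 poses. Raycast each; keep the one whose scan matches to 4 dp.
  (1.5, 7.5, 60°): beam 1 = 7.5056 ≠ 1.9319 ✗
  (3.5, 4.5, 330°): beam 1 = 4.0415 ≠ 1.9319 ✗
  (6.5, 3.5, 330°): beam 1 = 1.7321 ≠ 1.9319 ✗
  (4.5, 7.5, 15°): beam 1 = 5.6940 ≠ 1.9319 ✗
  …
  (7.5, 2.5, 285°): r_1=1.9319, r_2=1.7321, r_3=0.5774, r_4=0.5176 — all match ✓
No second candidate reproduces the full scan.

(x, y, θ) = (7.5, 2.5, 285°)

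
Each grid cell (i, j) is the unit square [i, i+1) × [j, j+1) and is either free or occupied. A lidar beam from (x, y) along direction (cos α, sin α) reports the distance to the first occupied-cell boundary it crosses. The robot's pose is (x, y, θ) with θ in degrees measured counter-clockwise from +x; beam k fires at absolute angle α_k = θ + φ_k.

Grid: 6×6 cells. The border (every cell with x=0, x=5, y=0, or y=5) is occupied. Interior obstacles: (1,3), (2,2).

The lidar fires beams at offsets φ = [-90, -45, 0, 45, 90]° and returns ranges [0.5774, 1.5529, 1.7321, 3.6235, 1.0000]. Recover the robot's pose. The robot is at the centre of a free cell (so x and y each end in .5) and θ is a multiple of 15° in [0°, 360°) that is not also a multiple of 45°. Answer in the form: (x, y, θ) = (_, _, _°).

Candidates: 14 free-cell centres × 16 headings = 224 poses. Raycast each; keep the one whose scan matches to 4 dp.
  (2.5, 3.5, 195°): beam 1 = 1.5529 ≠ 0.5774 ✗
  (3.5, 3.5, 345°): beam 1 = 2.5882 ≠ 0.5774 ✗
  (4.5, 2.5, 195°): beam 1 = 2.5882 ≠ 0.5774 ✗
  …
  (3.5, 1.5, 30°): r_1=0.5774, r_2=1.5529, r_3=1.7321, r_4=3.6235, r_5=1.0000 — all match ✓
Only this pose fits every beam.

(x, y, θ) = (3.5, 1.5, 30°)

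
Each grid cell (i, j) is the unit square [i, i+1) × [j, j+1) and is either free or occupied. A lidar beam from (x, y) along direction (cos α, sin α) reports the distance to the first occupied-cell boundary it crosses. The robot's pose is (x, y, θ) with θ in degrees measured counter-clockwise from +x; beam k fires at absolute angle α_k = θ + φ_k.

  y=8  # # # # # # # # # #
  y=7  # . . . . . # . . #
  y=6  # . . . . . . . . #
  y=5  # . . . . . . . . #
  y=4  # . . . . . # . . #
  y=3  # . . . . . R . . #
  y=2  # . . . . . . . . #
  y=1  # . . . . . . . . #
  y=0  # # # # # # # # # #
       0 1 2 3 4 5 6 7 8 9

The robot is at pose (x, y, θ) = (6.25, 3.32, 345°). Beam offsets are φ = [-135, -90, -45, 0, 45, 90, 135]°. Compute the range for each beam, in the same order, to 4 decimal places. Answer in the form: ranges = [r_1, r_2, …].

beam 1: φ=-135°, α=210°
  cosα=-0.8660 sinα=-0.5000 | (6,3) | tMaxX 0.2887 tMaxY 0.6400 | tΔX 1.1547 tΔY 2.0000
    t=0.2887 [x] (5,3)
    t=0.6400 [y] (5,2)
    t=1.4434 [x] (4,2)
    t=2.5981 [x] (3,2)
    t=2.6400 [y] (3,1)
    t=3.7528 [x] (2,1)
    t=4.6400 [y] (2,0) — stop
  → r_1 = 4.6400
beam 2: φ=-90°, α=255°
  cosα=-0.2588 sinα=-0.9659 | (6,3) | tMaxX 0.9659 tMaxY 0.3313 | tΔX 3.8637 tΔY 1.0353
    t=0.3313 [y] (6,2)
    t=0.9659 [x] (5,2)
    t=1.3666 [y] (5,1)
    t=2.4018 [y] (5,0) — stop
  → r_2 = 2.4018
beam 3: φ=-45°, α=300°
  cosα=0.5000 sinα=-0.8660 | (6,3) | tMaxX 1.5000 tMaxY 0.3695 | tΔX 2.0000 tΔY 1.1547
    t=0.3695 [y] (6,2)
    t=1.5000 [x] (7,2)
    t=1.5242 [y] (7,1)
    t=2.6789 [y] (7,0) — stop
  → r_3 = 2.6789
beam 4: φ=0°, α=345°
  cosα=0.9659 sinα=-0.2588 | (6,3) | tMaxX 0.7765 tMaxY 1.2364 | tΔX 1.0353 tΔY 3.8637
    t=0.7765 [x] (7,3)
    t=1.2364 [y] (7,2)
    t=1.8117 [x] (8,2)
    t=2.8470 [x] (9,2) — stop
  → r_4 = 2.8470
beam 5: φ=45°, α=30°
  cosα=0.8660 sinα=0.5000 | (6,3) | tMaxX 0.8660 tMaxY 1.3600 | tΔX 1.1547 tΔY 2.0000
    t=0.8660 [x] (7,3)
    t=1.3600 [y] (7,4)
    t=2.0207 [x] (8,4)
    t=3.1754 [x] (9,4) — stop
  → r_5 = 3.1754
beam 6: φ=90°, α=75°
  cosα=0.2588 sinα=0.9659 | (6,3) | tMaxX 2.8978 tMaxY 0.7040 | tΔX 3.8637 tΔY 1.0353
    t=0.7040 [y] (6,4) — stop
  → r_6 = 0.7040
beam 7: φ=135°, α=120°
  cosα=-0.5000 sinα=0.8660 | (6,3) | tMaxX 0.5000 tMaxY 0.7852 | tΔX 2.0000 tΔY 1.1547
    t=0.5000 [x] (5,3)
    t=0.7852 [y] (5,4)
    t=1.9399 [y] (5,5)
    t=2.5000 [x] (4,5)
    t=3.0946 [y] (4,6)
    t=4.2493 [y] (4,7)
    t=4.5000 [x] (3,7)
    t=5.4040 [y] (3,8) — stop
  → r_7 = 5.4040

ranges = [4.6400, 2.4018, 2.6789, 2.8470, 3.1754, 0.7040, 5.4040]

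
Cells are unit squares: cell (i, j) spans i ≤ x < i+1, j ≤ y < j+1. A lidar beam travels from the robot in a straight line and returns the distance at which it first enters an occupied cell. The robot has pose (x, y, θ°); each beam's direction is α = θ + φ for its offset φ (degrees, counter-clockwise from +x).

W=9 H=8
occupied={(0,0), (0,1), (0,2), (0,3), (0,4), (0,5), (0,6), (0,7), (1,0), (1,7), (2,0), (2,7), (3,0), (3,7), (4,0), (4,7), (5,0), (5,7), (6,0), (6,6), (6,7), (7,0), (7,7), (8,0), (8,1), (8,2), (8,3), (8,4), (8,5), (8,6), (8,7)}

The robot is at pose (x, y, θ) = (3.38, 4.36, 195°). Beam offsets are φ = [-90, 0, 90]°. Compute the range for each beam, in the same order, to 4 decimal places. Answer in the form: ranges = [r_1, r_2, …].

ranges = [2.7331, 2.4640, 3.4785]

beam 1: φ=-90°, α=105°
  direction (-0.2588, 0.9659); cell (3,4); t to first gridline: x 1.4682, y 0.6626 (then +3.8637 / +1.0353)
    (3,5) via y @ 0.6626
    (2,5) via x @ 1.4682
    (2,6) via y @ 1.6979
    (2,7) via y @ 2.7331  # hit
  → r_1 = 2.7331
beam 2: φ=0°, α=195°
  direction (-0.9659, -0.2588); cell (3,4); t to first gridline: x 0.3934, y 1.3909 (then +1.0353 / +3.8637)
    (2,4) via x @ 0.3934
    (2,3) via y @ 1.3909
    (1,3) via x @ 1.4287
    (0,3) via x @ 2.4640  # hit
  → r_2 = 2.4640
beam 3: φ=90°, α=285°
  direction (0.2588, -0.9659); cell (3,4); t to first gridline: x 2.3955, y 0.3727 (then +3.8637 / +1.0353)
    (3,3) via y @ 0.3727
    (3,2) via y @ 1.4080
    (4,2) via x @ 2.3955
    (4,1) via y @ 2.4433
    (4,0) via y @ 3.4785  # hit
  → r_3 = 3.4785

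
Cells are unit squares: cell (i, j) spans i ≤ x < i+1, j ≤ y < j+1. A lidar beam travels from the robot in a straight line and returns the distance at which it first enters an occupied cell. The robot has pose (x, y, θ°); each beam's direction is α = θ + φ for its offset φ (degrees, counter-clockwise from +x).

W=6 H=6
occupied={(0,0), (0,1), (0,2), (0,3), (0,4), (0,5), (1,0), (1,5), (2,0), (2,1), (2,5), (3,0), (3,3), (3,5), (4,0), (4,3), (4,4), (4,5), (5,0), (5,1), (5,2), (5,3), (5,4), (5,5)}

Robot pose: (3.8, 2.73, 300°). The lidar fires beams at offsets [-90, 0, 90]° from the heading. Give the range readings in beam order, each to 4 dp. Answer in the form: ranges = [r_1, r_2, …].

beam 1: φ=-90°, α=210°
  dir = (cos 210°, sin 210°) = (-0.8660, -0.5000); from cell (3,2)
  next x-line at t=0.9238, next y-line at t=1.4600; Δt_x=1.1547, Δt_y=2.0000
    x: enter (2,2) at t=0.9238
    y: enter (2,1) at t=1.4600 ← occupied
  → r_1 = 1.4600
beam 2: φ=0°, α=300°
  dir = (cos 300°, sin 300°) = (0.5000, -0.8660); from cell (3,2)
  next x-line at t=0.4000, next y-line at t=0.8429; Δt_x=2.0000, Δt_y=1.1547
    x: enter (4,2) at t=0.4000
    y: enter (4,1) at t=0.8429
    y: enter (4,0) at t=1.9976 ← occupied
  → r_2 = 1.9976
beam 3: φ=90°, α=30°
  dir = (cos 30°, sin 30°) = (0.8660, 0.5000); from cell (3,2)
  next x-line at t=0.2309, next y-line at t=0.5400; Δt_x=1.1547, Δt_y=2.0000
    x: enter (4,2) at t=0.2309
    y: enter (4,3) at t=0.5400 ← occupied
  → r_3 = 0.5400

ranges = [1.4600, 1.9976, 0.5400]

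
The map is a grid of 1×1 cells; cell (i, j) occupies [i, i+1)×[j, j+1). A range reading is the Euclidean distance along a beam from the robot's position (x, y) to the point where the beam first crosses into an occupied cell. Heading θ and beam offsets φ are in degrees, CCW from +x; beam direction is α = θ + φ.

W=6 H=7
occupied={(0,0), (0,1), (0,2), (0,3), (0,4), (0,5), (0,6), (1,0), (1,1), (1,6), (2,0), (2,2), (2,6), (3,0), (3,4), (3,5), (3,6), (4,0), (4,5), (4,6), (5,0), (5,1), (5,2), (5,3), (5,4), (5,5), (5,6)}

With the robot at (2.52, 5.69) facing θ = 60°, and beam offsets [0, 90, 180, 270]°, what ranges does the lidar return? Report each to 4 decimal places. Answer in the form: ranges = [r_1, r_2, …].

ranges = [0.3580, 0.6200, 3.0400, 0.5543]

beam 1: φ=0°, α=60°
  dir = (cos 60°, sin 60°) = (0.5000, 0.8660); from cell (2,5)
  next x-line at t=0.9600, next y-line at t=0.3580; Δt_x=2.0000, Δt_y=1.1547
    y: enter (2,6) at t=0.3580 ← occupied
  → r_1 = 0.3580
beam 2: φ=90°, α=150°
  dir = (cos 150°, sin 150°) = (-0.8660, 0.5000); from cell (2,5)
  next x-line at t=0.6004, next y-line at t=0.6200; Δt_x=1.1547, Δt_y=2.0000
    x: enter (1,5) at t=0.6004
    y: enter (1,6) at t=0.6200 ← occupied
  → r_2 = 0.6200
beam 3: φ=180°, α=240°
  dir = (cos 240°, sin 240°) = (-0.5000, -0.8660); from cell (2,5)
  next x-line at t=1.0400, next y-line at t=0.7967; Δt_x=2.0000, Δt_y=1.1547
    y: enter (2,4) at t=0.7967
    x: enter (1,4) at t=1.0400
    y: enter (1,3) at t=1.9514
    x: enter (0,3) at t=3.0400 ← occupied
  → r_3 = 3.0400
beam 4: φ=270°, α=330°
  dir = (cos 330°, sin 330°) = (0.8660, -0.5000); from cell (2,5)
  next x-line at t=0.5543, next y-line at t=1.3800; Δt_x=1.1547, Δt_y=2.0000
    x: enter (3,5) at t=0.5543 ← occupied
  → r_4 = 0.5543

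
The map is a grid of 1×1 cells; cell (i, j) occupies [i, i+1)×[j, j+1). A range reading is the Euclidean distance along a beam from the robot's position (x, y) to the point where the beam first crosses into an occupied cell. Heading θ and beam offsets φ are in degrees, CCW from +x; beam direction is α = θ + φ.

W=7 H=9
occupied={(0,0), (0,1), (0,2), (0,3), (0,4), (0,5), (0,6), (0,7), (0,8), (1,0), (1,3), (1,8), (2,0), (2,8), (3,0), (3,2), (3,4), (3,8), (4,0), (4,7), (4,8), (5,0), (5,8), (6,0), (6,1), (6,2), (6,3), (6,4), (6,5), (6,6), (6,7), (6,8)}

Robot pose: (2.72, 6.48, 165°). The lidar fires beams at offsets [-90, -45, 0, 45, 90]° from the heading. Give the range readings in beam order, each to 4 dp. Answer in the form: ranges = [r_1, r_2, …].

ranges = [1.5736, 1.7551, 1.7807, 1.9861, 2.7819]

beam 1: φ=-90°, α=75°
  d=(0.2588,0.9659)  start (2,6)  tX=1.0818 tY=0.5383  stride 1/|dx|=3.8637 1/|dy|=1.0353
    cross y-line → (2,7), t=0.5383
    cross x-line → (3,7), t=1.0818
    cross y-line → (3,8), t=1.5736 (wall)
  → r_1 = 1.5736
beam 2: φ=-45°, α=120°
  d=(-0.5000,0.8660)  start (2,6)  tX=1.4400 tY=0.6004  stride 1/|dx|=2.0000 1/|dy|=1.1547
    cross y-line → (2,7), t=0.6004
    cross x-line → (1,7), t=1.4400
    cross y-line → (1,8), t=1.7551 (wall)
  → r_2 = 1.7551
beam 3: φ=0°, α=165°
  d=(-0.9659,0.2588)  start (2,6)  tX=0.7454 tY=2.0091  stride 1/|dx|=1.0353 1/|dy|=3.8637
    cross x-line → (1,6), t=0.7454
    cross x-line → (0,6), t=1.7807 (wall)
  → r_3 = 1.7807
beam 4: φ=45°, α=210°
  d=(-0.8660,-0.5000)  start (2,6)  tX=0.8314 tY=0.9600  stride 1/|dx|=1.1547 1/|dy|=2.0000
    cross x-line → (1,6), t=0.8314
    cross y-line → (1,5), t=0.9600
    cross x-line → (0,5), t=1.9861 (wall)
  → r_4 = 1.9861
beam 5: φ=90°, α=255°
  d=(-0.2588,-0.9659)  start (2,6)  tX=2.7819 tY=0.4969  stride 1/|dx|=3.8637 1/|dy|=1.0353
    cross y-line → (2,5), t=0.4969
    cross y-line → (2,4), t=1.5322
    cross y-line → (2,3), t=2.5675
    cross x-line → (1,3), t=2.7819 (wall)
  → r_5 = 2.7819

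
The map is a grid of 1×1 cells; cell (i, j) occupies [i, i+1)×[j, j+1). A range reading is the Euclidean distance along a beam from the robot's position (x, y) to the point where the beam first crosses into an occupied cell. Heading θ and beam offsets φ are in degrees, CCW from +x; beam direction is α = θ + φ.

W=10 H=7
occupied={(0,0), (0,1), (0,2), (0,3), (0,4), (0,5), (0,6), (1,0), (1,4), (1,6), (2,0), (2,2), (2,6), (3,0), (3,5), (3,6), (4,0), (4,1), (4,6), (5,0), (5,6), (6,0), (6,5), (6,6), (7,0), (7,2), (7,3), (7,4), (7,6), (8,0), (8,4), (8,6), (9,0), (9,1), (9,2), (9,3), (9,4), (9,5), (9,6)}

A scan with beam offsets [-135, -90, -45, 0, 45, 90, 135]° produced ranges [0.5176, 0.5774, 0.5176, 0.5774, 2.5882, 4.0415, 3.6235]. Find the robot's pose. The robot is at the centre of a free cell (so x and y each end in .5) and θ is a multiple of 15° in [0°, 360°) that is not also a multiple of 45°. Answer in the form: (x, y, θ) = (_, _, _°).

(x, y, θ) = (6.5, 4.5, 120°)

Candidates: 31 free-cell centres × 16 headings = 496 poses. Raycast each; keep the one whose scan matches to 4 dp.
  (7.5, 1.5, 330°): beam 1 = 1.9319 ≠ 0.5176 ✗
  (5.5, 4.5, 195°): beam 1 = 1.0000 ≠ 0.5176 ✗
  (2.5, 4.5, 150°): beam 1 = 3.6235 ≠ 0.5176 ✗
  …
  (6.5, 4.5, 120°): r_1=0.5176, r_2=0.5774, r_3=0.5176, r_4=0.5774, r_5=2.5882, r_6=4.0415, r_7=3.6235 — all match ✓
Unique over the lattice → pose = (6.5, 4.5, 120°).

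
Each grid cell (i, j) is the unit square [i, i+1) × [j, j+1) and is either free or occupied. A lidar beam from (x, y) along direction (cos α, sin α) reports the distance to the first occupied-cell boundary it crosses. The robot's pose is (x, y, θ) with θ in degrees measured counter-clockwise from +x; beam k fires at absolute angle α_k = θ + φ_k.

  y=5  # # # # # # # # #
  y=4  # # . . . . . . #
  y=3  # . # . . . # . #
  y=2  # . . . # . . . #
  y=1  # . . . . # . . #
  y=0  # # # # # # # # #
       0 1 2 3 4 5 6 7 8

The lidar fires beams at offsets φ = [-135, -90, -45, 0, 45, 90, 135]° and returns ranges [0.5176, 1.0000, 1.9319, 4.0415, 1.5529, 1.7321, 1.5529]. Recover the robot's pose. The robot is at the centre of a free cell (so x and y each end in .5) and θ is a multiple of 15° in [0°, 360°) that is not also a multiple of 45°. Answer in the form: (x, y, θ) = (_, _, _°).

Enumerate (i+0.5, j+0.5, θ) over the 23 free cells and 16 admissible headings. For each, cast all 7 beams and compare to the given ranges.
  (3.5, 2.5, 60°): beam 1 = 1.5529 ≠ 0.5176 ✗
  (4.5, 3.5, 255°): beam 1 = 1.7321 ≠ 0.5176 ✗
  (6.5, 4.5, 15°): beam 1 = 0.5774 ≠ 0.5176 ✗
  (7.5, 1.5, 345°): beam 1 = 1.0000 ≠ 0.5176 ✗
  (1.5, 1.5, 165°): beam 1 = 2.8868 ≠ 0.5176 ✗
  …
  (2.5, 1.5, 60°): r_1=0.5176, r_2=1.0000, r_3=1.9319, r_4=4.0415, r_5=1.5529, r_6=1.7321, r_7=1.5529 — all match ✓
No second candidate reproduces the full scan.

(x, y, θ) = (2.5, 1.5, 60°)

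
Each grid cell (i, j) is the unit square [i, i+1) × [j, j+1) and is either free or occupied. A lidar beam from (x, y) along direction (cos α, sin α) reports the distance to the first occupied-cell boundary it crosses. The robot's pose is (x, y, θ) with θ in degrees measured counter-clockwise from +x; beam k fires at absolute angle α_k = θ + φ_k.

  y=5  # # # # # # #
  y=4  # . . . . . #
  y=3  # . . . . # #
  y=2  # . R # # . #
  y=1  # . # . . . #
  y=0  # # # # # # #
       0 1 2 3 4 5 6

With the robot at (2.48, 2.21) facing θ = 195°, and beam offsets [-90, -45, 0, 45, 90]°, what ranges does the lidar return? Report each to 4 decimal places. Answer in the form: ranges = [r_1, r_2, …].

ranges = [2.8884, 1.7090, 1.5322, 0.2425, 0.2174]

beam 1: φ=-90°, α=105°
  dir = (cos 105°, sin 105°) = (-0.2588, 0.9659); from cell (2,2)
  next x-line at t=1.8546, next y-line at t=0.8179; Δt_x=3.8637, Δt_y=1.0353
    y: enter (2,3) at t=0.8179
    y: enter (2,4) at t=1.8531
    x: enter (1,4) at t=1.8546
    y: enter (1,5) at t=2.8884 ← occupied
  → r_1 = 2.8884
beam 2: φ=-45°, α=150°
  dir = (cos 150°, sin 150°) = (-0.8660, 0.5000); from cell (2,2)
  next x-line at t=0.5543, next y-line at t=1.5800; Δt_x=1.1547, Δt_y=2.0000
    x: enter (1,2) at t=0.5543
    y: enter (1,3) at t=1.5800
    x: enter (0,3) at t=1.7090 ← occupied
  → r_2 = 1.7090
beam 3: φ=0°, α=195°
  dir = (cos 195°, sin 195°) = (-0.9659, -0.2588); from cell (2,2)
  next x-line at t=0.4969, next y-line at t=0.8114; Δt_x=1.0353, Δt_y=3.8637
    x: enter (1,2) at t=0.4969
    y: enter (1,1) at t=0.8114
    x: enter (0,1) at t=1.5322 ← occupied
  → r_3 = 1.5322
beam 4: φ=45°, α=240°
  dir = (cos 240°, sin 240°) = (-0.5000, -0.8660); from cell (2,2)
  next x-line at t=0.9600, next y-line at t=0.2425; Δt_x=2.0000, Δt_y=1.1547
    y: enter (2,1) at t=0.2425 ← occupied
  → r_4 = 0.2425
beam 5: φ=90°, α=285°
  dir = (cos 285°, sin 285°) = (0.2588, -0.9659); from cell (2,2)
  next x-line at t=2.0091, next y-line at t=0.2174; Δt_x=3.8637, Δt_y=1.0353
    y: enter (2,1) at t=0.2174 ← occupied
  → r_5 = 0.2174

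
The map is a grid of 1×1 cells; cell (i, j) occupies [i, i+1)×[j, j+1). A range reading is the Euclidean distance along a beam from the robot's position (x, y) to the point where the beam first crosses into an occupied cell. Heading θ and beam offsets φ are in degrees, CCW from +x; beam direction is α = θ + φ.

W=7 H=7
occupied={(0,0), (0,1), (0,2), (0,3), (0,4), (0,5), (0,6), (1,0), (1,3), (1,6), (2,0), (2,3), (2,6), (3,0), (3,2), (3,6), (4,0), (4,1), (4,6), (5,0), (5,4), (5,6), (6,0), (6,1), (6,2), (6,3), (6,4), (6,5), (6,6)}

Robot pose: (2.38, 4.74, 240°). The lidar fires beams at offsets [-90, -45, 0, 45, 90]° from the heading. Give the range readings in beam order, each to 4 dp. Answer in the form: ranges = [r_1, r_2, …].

ranges = [1.5935, 1.4287, 0.8545, 0.7661, 4.1800]

beam 1: φ=-90°, α=150°
  direction (-0.8660, 0.5000); cell (2,4); t to first gridline: x 0.4388, y 0.5200 (then +1.1547 / +2.0000)
    (1,4) via x @ 0.4388
    (1,5) via y @ 0.5200
    (0,5) via x @ 1.5935  # hit
  → r_1 = 1.5935
beam 2: φ=-45°, α=195°
  direction (-0.9659, -0.2588); cell (2,4); t to first gridline: x 0.3934, y 2.8591 (then +1.0353 / +3.8637)
    (1,4) via x @ 0.3934
    (0,4) via x @ 1.4287  # hit
  → r_2 = 1.4287
beam 3: φ=0°, α=240°
  direction (-0.5000, -0.8660); cell (2,4); t to first gridline: x 0.7600, y 0.8545 (then +2.0000 / +1.1547)
    (1,4) via x @ 0.7600
    (1,3) via y @ 0.8545  # hit
  → r_3 = 0.8545
beam 4: φ=45°, α=285°
  direction (0.2588, -0.9659); cell (2,4); t to first gridline: x 2.3955, y 0.7661 (then +3.8637 / +1.0353)
    (2,3) via y @ 0.7661  # hit
  → r_4 = 0.7661
beam 5: φ=90°, α=330°
  direction (0.8660, -0.5000); cell (2,4); t to first gridline: x 0.7159, y 1.4800 (then +1.1547 / +2.0000)
    (3,4) via x @ 0.7159
    (3,3) via y @ 1.4800
    (4,3) via x @ 1.8706
    (5,3) via x @ 3.0253
    (5,2) via y @ 3.4800
    (6,2) via x @ 4.1800  # hit
  → r_5 = 4.1800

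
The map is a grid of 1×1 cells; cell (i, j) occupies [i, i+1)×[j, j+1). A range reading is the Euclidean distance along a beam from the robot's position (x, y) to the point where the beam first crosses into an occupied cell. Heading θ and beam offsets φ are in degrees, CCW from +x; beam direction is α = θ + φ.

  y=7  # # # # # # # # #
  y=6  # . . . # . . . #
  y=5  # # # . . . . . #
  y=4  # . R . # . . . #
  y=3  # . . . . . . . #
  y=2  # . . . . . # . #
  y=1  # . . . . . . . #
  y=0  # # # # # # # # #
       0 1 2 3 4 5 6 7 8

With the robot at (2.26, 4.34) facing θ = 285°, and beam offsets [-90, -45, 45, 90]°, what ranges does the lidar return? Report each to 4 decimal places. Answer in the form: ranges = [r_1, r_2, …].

ranges = [1.3044, 2.5200, 4.3186, 1.8014]

beam 1: φ=-90°, α=195°
  d=(-0.9659,-0.2588)  start (2,4)  tX=0.2692 tY=1.3137  stride 1/|dx|=1.0353 1/|dy|=3.8637
    cross x-line → (1,4), t=0.2692
    cross x-line → (0,4), t=1.3044 (wall)
  → r_1 = 1.3044
beam 2: φ=-45°, α=240°
  d=(-0.5000,-0.8660)  start (2,4)  tX=0.5200 tY=0.3926  stride 1/|dx|=2.0000 1/|dy|=1.1547
    cross y-line → (2,3), t=0.3926
    cross x-line → (1,3), t=0.5200
    cross y-line → (1,2), t=1.5473
    cross x-line → (0,2), t=2.5200 (wall)
  → r_2 = 2.5200
beam 3: φ=45°, α=330°
  d=(0.8660,-0.5000)  start (2,4)  tX=0.8545 tY=0.6800  stride 1/|dx|=1.1547 1/|dy|=2.0000
    cross y-line → (2,3), t=0.6800
    cross x-line → (3,3), t=0.8545
    cross x-line → (4,3), t=2.0092
    cross y-line → (4,2), t=2.6800
    cross x-line → (5,2), t=3.1639
    cross x-line → (6,2), t=4.3186 (wall)
  → r_3 = 4.3186
beam 4: φ=90°, α=15°
  d=(0.9659,0.2588)  start (2,4)  tX=0.7661 tY=2.5500  stride 1/|dx|=1.0353 1/|dy|=3.8637
    cross x-line → (3,4), t=0.7661
    cross x-line → (4,4), t=1.8014 (wall)
  → r_4 = 1.8014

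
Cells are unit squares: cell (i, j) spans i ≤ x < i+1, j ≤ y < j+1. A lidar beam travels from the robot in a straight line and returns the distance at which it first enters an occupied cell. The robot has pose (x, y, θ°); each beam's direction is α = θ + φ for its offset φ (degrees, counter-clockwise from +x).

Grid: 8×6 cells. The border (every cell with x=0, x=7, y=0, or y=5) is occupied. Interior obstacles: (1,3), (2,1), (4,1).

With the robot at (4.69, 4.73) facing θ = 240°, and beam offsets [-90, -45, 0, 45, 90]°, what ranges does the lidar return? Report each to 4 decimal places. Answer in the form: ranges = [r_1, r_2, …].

beam 1: φ=-90°, α=150°
  dir = (cos 150°, sin 150°) = (-0.8660, 0.5000); from cell (4,4)
  next x-line at t=0.7967, next y-line at t=0.5400; Δt_x=1.1547, Δt_y=2.0000
    y: enter (4,5) at t=0.5400 ← occupied
  → r_1 = 0.5400
beam 2: φ=-45°, α=195°
  dir = (cos 195°, sin 195°) = (-0.9659, -0.2588); from cell (4,4)
  next x-line at t=0.7143, next y-line at t=2.8205; Δt_x=1.0353, Δt_y=3.8637
    x: enter (3,4) at t=0.7143
    x: enter (2,4) at t=1.7496
    x: enter (1,4) at t=2.7849
    y: enter (1,3) at t=2.8205 ← occupied
  → r_2 = 2.8205
beam 3: φ=0°, α=240°
  dir = (cos 240°, sin 240°) = (-0.5000, -0.8660); from cell (4,4)
  next x-line at t=1.3800, next y-line at t=0.8429; Δt_x=2.0000, Δt_y=1.1547
    y: enter (4,3) at t=0.8429
    x: enter (3,3) at t=1.3800
    y: enter (3,2) at t=1.9976
    y: enter (3,1) at t=3.1523
    x: enter (2,1) at t=3.3800 ← occupied
  → r_3 = 3.3800
beam 4: φ=45°, α=285°
  dir = (cos 285°, sin 285°) = (0.2588, -0.9659); from cell (4,4)
  next x-line at t=1.1977, next y-line at t=0.7558; Δt_x=3.8637, Δt_y=1.0353
    y: enter (4,3) at t=0.7558
    x: enter (5,3) at t=1.1977
    y: enter (5,2) at t=1.7910
    y: enter (5,1) at t=2.8263
    y: enter (5,0) at t=3.8616 ← occupied
  → r_4 = 3.8616
beam 5: φ=90°, α=330°
  dir = (cos 330°, sin 330°) = (0.8660, -0.5000); from cell (4,4)
  next x-line at t=0.3580, next y-line at t=1.4600; Δt_x=1.1547, Δt_y=2.0000
    x: enter (5,4) at t=0.3580
    y: enter (5,3) at t=1.4600
    x: enter (6,3) at t=1.5127
    x: enter (7,3) at t=2.6674 ← occupied
  → r_5 = 2.6674

ranges = [0.5400, 2.8205, 3.3800, 3.8616, 2.6674]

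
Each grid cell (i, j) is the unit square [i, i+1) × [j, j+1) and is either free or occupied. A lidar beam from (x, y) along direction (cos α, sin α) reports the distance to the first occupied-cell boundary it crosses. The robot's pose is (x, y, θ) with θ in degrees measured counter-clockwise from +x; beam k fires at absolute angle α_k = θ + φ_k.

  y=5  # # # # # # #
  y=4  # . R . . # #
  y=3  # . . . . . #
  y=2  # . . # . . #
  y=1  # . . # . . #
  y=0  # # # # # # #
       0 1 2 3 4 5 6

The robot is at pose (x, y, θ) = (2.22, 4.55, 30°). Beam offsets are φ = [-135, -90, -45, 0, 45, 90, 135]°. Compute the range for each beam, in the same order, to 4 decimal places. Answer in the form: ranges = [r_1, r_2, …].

beam 1: φ=-135°, α=255°
  direction (-0.2588, -0.9659); cell (2,4); t to first gridline: x 0.8500, y 0.5694 (then +3.8637 / +1.0353)
    (2,3) via y @ 0.5694
    (1,3) via x @ 0.8500
    (1,2) via y @ 1.6047
    (1,1) via y @ 2.6400
    (1,0) via y @ 3.6752  # hit
  → r_1 = 3.6752
beam 2: φ=-90°, α=300°
  direction (0.5000, -0.8660); cell (2,4); t to first gridline: x 1.5600, y 0.6351 (then +2.0000 / +1.1547)
    (2,3) via y @ 0.6351
    (3,3) via x @ 1.5600
    (3,2) via y @ 1.7898  # hit
  → r_2 = 1.7898
beam 3: φ=-45°, α=345°
  direction (0.9659, -0.2588); cell (2,4); t to first gridline: x 0.8075, y 2.1250 (then +1.0353 / +3.8637)
    (3,4) via x @ 0.8075
    (4,4) via x @ 1.8428
    (4,3) via y @ 2.1250
    (5,3) via x @ 2.8781
    (6,3) via x @ 3.9133  # hit
  → r_3 = 3.9133
beam 4: φ=0°, α=30°
  direction (0.8660, 0.5000); cell (2,4); t to first gridline: x 0.9007, y 0.9000 (then +1.1547 / +2.0000)
    (2,5) via y @ 0.9000  # hit
  → r_4 = 0.9000
beam 5: φ=45°, α=75°
  direction (0.2588, 0.9659); cell (2,4); t to first gridline: x 3.0137, y 0.4659 (then +3.8637 / +1.0353)
    (2,5) via y @ 0.4659  # hit
  → r_5 = 0.4659
beam 6: φ=90°, α=120°
  direction (-0.5000, 0.8660); cell (2,4); t to first gridline: x 0.4400, y 0.5196 (then +2.0000 / +1.1547)
    (1,4) via x @ 0.4400
    (1,5) via y @ 0.5196  # hit
  → r_6 = 0.5196
beam 7: φ=135°, α=165°
  direction (-0.9659, 0.2588); cell (2,4); t to first gridline: x 0.2278, y 1.7387 (then +1.0353 / +3.8637)
    (1,4) via x @ 0.2278
    (0,4) via x @ 1.2630  # hit
  → r_7 = 1.2630

ranges = [3.6752, 1.7898, 3.9133, 0.9000, 0.4659, 0.5196, 1.2630]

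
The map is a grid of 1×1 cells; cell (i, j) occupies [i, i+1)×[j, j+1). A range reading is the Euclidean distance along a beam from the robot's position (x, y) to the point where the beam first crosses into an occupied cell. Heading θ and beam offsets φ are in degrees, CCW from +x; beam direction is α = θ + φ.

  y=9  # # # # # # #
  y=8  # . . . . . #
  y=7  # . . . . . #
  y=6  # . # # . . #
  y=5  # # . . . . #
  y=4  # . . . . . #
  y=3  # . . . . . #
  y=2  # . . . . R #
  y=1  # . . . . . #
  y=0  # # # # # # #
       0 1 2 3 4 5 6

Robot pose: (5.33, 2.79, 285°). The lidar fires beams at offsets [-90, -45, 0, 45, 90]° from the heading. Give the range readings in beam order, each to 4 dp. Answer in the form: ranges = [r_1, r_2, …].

ranges = [4.4827, 2.0669, 1.8531, 0.7736, 0.6936]

beam 1: φ=-90°, α=195°
  d=(-0.9659,-0.2588)  start (5,2)  tX=0.3416 tY=3.0523  stride 1/|dx|=1.0353 1/|dy|=3.8637
    cross x-line → (4,2), t=0.3416
    cross x-line → (3,2), t=1.3769
    cross x-line → (2,2), t=2.4122
    cross y-line → (2,1), t=3.0523
    cross x-line → (1,1), t=3.4475
    cross x-line → (0,1), t=4.4827 (wall)
  → r_1 = 4.4827
beam 2: φ=-45°, α=240°
  d=(-0.5000,-0.8660)  start (5,2)  tX=0.6600 tY=0.9122  stride 1/|dx|=2.0000 1/|dy|=1.1547
    cross x-line → (4,2), t=0.6600
    cross y-line → (4,1), t=0.9122
    cross y-line → (4,0), t=2.0669 (wall)
  → r_2 = 2.0669
beam 3: φ=0°, α=285°
  d=(0.2588,-0.9659)  start (5,2)  tX=2.5887 tY=0.8179  stride 1/|dx|=3.8637 1/|dy|=1.0353
    cross y-line → (5,1), t=0.8179
    cross y-line → (5,0), t=1.8531 (wall)
  → r_3 = 1.8531
beam 4: φ=45°, α=330°
  d=(0.8660,-0.5000)  start (5,2)  tX=0.7736 tY=1.5800  stride 1/|dx|=1.1547 1/|dy|=2.0000
    cross x-line → (6,2), t=0.7736 (wall)
  → r_4 = 0.7736
beam 5: φ=90°, α=15°
  d=(0.9659,0.2588)  start (5,2)  tX=0.6936 tY=0.8114  stride 1/|dx|=1.0353 1/|dy|=3.8637
    cross x-line → (6,2), t=0.6936 (wall)
  → r_5 = 0.6936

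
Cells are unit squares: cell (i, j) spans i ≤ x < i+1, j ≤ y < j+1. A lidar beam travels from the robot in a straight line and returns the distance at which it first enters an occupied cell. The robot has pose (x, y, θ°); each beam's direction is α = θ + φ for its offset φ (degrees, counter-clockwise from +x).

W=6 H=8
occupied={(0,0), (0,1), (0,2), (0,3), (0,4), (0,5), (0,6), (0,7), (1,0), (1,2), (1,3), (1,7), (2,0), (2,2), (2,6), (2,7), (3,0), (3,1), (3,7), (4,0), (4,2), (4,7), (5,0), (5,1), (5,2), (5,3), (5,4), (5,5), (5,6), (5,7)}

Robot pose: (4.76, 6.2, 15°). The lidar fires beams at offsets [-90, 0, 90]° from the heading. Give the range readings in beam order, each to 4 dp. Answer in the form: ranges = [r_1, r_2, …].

ranges = [0.9273, 0.2485, 0.8282]

beam 1: φ=-90°, α=285°
  direction (0.2588, -0.9659); cell (4,6); t to first gridline: x 0.9273, y 0.2071 (then +3.8637 / +1.0353)
    (4,5) via y @ 0.2071
    (5,5) via x @ 0.9273  # hit
  → r_1 = 0.9273
beam 2: φ=0°, α=15°
  direction (0.9659, 0.2588); cell (4,6); t to first gridline: x 0.2485, y 3.0910 (then +1.0353 / +3.8637)
    (5,6) via x @ 0.2485  # hit
  → r_2 = 0.2485
beam 3: φ=90°, α=105°
  direction (-0.2588, 0.9659); cell (4,6); t to first gridline: x 2.9364, y 0.8282 (then +3.8637 / +1.0353)
    (4,7) via y @ 0.8282  # hit
  → r_3 = 0.8282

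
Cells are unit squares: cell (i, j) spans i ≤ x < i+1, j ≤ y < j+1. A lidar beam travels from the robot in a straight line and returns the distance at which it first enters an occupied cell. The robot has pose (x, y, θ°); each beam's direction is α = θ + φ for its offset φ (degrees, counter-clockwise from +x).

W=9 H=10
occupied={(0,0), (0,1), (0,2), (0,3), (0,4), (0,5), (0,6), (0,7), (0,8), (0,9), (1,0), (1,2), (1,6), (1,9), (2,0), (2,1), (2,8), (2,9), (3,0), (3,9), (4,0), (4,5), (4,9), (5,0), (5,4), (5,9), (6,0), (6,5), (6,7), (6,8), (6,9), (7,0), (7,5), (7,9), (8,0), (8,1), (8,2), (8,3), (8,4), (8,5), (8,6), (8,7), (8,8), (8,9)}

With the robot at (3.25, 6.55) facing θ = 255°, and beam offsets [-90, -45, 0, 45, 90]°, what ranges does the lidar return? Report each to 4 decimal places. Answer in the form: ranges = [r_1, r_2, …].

beam 1: φ=-90°, α=165°
  cosα=-0.9659 sinα=0.2588 | (3,6) | tMaxX 0.2588 tMaxY 1.7387 | tΔX 1.0353 tΔY 3.8637
    t=0.2588 [x] (2,6)
    t=1.2941 [x] (1,6) — stop
  → r_1 = 1.2941
beam 2: φ=-45°, α=210°
  cosα=-0.8660 sinα=-0.5000 | (3,6) | tMaxX 0.2887 tMaxY 1.1000 | tΔX 1.1547 tΔY 2.0000
    t=0.2887 [x] (2,6)
    t=1.1000 [y] (2,5)
    t=1.4434 [x] (1,5)
    t=2.5981 [x] (0,5) — stop
  → r_2 = 2.5981
beam 3: φ=0°, α=255°
  cosα=-0.2588 sinα=-0.9659 | (3,6) | tMaxX 0.9659 tMaxY 0.5694 | tΔX 3.8637 tΔY 1.0353
    t=0.5694 [y] (3,5)
    t=0.9659 [x] (2,5)
    t=1.6047 [y] (2,4)
    t=2.6400 [y] (2,3)
    t=3.6752 [y] (2,2)
    t=4.7105 [y] (2,1) — stop
  → r_3 = 4.7105
beam 4: φ=45°, α=300°
  cosα=0.5000 sinα=-0.8660 | (3,6) | tMaxX 1.5000 tMaxY 0.6351 | tΔX 2.0000 tΔY 1.1547
    t=0.6351 [y] (3,5)
    t=1.5000 [x] (4,5) — stop
  → r_4 = 1.5000
beam 5: φ=90°, α=345°
  cosα=0.9659 sinα=-0.2588 | (3,6) | tMaxX 0.7765 tMaxY 2.1250 | tΔX 1.0353 tΔY 3.8637
    t=0.7765 [x] (4,6)
    t=1.8117 [x] (5,6)
    t=2.1250 [y] (5,5)
    t=2.8470 [x] (6,5) — stop
  → r_5 = 2.8470

ranges = [1.2941, 2.5981, 4.7105, 1.5000, 2.8470]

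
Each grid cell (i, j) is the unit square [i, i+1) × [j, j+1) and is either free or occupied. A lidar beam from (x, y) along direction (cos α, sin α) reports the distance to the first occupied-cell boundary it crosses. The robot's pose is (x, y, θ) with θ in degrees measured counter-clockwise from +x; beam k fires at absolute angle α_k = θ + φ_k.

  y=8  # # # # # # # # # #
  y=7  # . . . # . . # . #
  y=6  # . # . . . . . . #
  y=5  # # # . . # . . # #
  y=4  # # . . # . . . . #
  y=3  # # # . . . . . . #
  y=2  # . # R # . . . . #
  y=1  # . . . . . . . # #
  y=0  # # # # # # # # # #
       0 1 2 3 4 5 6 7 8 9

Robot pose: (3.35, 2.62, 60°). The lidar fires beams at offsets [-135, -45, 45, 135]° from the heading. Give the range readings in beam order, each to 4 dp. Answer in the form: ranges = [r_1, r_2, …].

beam 1: φ=-135°, α=285°
  dir = (cos 285°, sin 285°) = (0.2588, -0.9659); from cell (3,2)
  next x-line at t=2.5114, next y-line at t=0.6419; Δt_x=3.8637, Δt_y=1.0353
    y: enter (3,1) at t=0.6419
    y: enter (3,0) at t=1.6771 ← occupied
  → r_1 = 1.6771
beam 2: φ=-45°, α=15°
  dir = (cos 15°, sin 15°) = (0.9659, 0.2588); from cell (3,2)
  next x-line at t=0.6729, next y-line at t=1.4682; Δt_x=1.0353, Δt_y=3.8637
    x: enter (4,2) at t=0.6729 ← occupied
  → r_2 = 0.6729
beam 3: φ=45°, α=105°
  dir = (cos 105°, sin 105°) = (-0.2588, 0.9659); from cell (3,2)
  next x-line at t=1.3523, next y-line at t=0.3934; Δt_x=3.8637, Δt_y=1.0353
    y: enter (3,3) at t=0.3934
    x: enter (2,3) at t=1.3523 ← occupied
  → r_3 = 1.3523
beam 4: φ=135°, α=195°
  dir = (cos 195°, sin 195°) = (-0.9659, -0.2588); from cell (3,2)
  next x-line at t=0.3623, next y-line at t=2.3955; Δt_x=1.0353, Δt_y=3.8637
    x: enter (2,2) at t=0.3623 ← occupied
  → r_4 = 0.3623

ranges = [1.6771, 0.6729, 1.3523, 0.3623]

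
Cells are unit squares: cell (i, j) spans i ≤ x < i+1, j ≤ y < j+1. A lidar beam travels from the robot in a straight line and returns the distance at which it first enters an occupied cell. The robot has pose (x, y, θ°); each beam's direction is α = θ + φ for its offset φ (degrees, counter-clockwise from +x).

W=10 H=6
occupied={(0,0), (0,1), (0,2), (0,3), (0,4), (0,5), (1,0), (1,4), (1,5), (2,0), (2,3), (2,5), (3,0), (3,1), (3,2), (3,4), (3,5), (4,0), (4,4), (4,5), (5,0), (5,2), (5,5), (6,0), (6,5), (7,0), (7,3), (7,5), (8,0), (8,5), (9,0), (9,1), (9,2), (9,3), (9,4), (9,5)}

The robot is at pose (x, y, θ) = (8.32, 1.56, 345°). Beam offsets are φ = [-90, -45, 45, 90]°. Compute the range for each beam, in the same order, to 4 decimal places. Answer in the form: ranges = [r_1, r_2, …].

ranges = [0.5798, 0.6466, 0.7852, 2.6273]

beam 1: φ=-90°, α=255°
  d=(-0.2588,-0.9659)  start (8,1)  tX=1.2364 tY=0.5798  stride 1/|dx|=3.8637 1/|dy|=1.0353
    cross y-line → (8,0), t=0.5798 (wall)
  → r_1 = 0.5798
beam 2: φ=-45°, α=300°
  d=(0.5000,-0.8660)  start (8,1)  tX=1.3600 tY=0.6466  stride 1/|dx|=2.0000 1/|dy|=1.1547
    cross y-line → (8,0), t=0.6466 (wall)
  → r_2 = 0.6466
beam 3: φ=45°, α=30°
  d=(0.8660,0.5000)  start (8,1)  tX=0.7852 tY=0.8800  stride 1/|dx|=1.1547 1/|dy|=2.0000
    cross x-line → (9,1), t=0.7852 (wall)
  → r_3 = 0.7852
beam 4: φ=90°, α=75°
  d=(0.2588,0.9659)  start (8,1)  tX=2.6273 tY=0.4555  stride 1/|dx|=3.8637 1/|dy|=1.0353
    cross y-line → (8,2), t=0.4555
    cross y-line → (8,3), t=1.4908
    cross y-line → (8,4), t=2.5261
    cross x-line → (9,4), t=2.6273 (wall)
  → r_4 = 2.6273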